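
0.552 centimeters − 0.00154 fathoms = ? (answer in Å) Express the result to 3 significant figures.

0.552 cm = 5.52000 × 10^7 Å and 0.00154 fathom = 2.81635 × 10^7 Å.
5.52000 × 10^7 − 2.81635 × 10^7 ≈ 2.70 × 10^7 Å.

2.70 × 10^7 angstroms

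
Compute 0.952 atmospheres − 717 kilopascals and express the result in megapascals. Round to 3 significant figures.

-0.621 MPa

0.952 atm = 0.0964614 MPa and 717 kPa = 0.717000 MPa.
0.0964614 − 0.717000 ≈ -0.621 MPa.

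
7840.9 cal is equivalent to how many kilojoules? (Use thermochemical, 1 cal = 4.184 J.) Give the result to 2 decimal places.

32.81 kJ

1 calorie = 0.00418400 kilojoules.
So 7840.9 × 0.00418400 ≈ 32.81 kJ.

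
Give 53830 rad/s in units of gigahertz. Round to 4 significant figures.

8.567 × 10^-6 GHz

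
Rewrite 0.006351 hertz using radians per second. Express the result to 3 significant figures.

1 Hz = 6.28319 radians per second.
So 0.006351 × 6.28319 ≈ 0.0399 rad/s.

0.0399 radians per second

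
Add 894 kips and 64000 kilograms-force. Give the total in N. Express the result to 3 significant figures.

4.60 × 10^6 N

894 kip = 3.97671 × 10^6 N and 64000 kgf = 627626 N.
3.97671 × 10^6 + 627626 ≈ 4.60 × 10^6 N.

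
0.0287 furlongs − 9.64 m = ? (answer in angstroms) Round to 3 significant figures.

0.0287 furlong = 5.77352e+10 Å and 9.64 m = 9.64000e+10 Å.
5.77352e+10 − 9.64000e+10 ≈ -3.87e+10 Å.

-3.87e+10 angstroms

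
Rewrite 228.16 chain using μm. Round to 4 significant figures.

1 chain = 2.01168e+7 micrometers.
228.16 × 2.01168e+7 ≈ 4.590e+9 μm.

4.590e+9 micrometers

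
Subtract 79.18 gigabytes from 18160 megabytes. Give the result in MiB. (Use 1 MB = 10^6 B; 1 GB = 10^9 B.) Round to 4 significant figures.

-58190 mebibytes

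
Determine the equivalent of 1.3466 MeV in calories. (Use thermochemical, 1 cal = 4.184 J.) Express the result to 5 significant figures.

5.1565 × 10^-14 cal

1 MeV = 3.82929 × 10^-14 calories.
1.3466 × 3.82929 × 10^-14 ≈ 5.1565 × 10^-14 cal.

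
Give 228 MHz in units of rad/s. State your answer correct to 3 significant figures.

1 MHz = 6.28319e+6 rad/s.
Thus 228 × 6.28319e+6 ≈ 1.43e+9 rad/s.

1.43e+9 radians per second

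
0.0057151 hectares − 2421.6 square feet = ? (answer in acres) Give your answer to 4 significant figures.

-0.04147 acre

0.0057151 ha = 0.0141223 acre and 2421.6 ft² = 0.0555923 acre.
0.0141223 − 0.0555923 ≈ -0.04147 acre.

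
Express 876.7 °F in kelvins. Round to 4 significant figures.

K = (°F + 459.67) × 5/9.
Applying the formula gives 742.4 K.

742.4 K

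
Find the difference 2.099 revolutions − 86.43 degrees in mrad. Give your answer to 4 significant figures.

11680 mrad

2.099 rev = 13188.4 mrad and 86.43 ° = 1508.49 mrad.
13188.4 − 1508.49 ≈ 11680 mrad.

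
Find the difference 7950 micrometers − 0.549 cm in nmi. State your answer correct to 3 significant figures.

1.33e-6 nmi

7950 μm = 4.29266e-6 nmi and 0.549 cm = 2.96436e-6 nmi.
4.29266e-6 − 2.96436e-6 ≈ 1.33e-6 nmi.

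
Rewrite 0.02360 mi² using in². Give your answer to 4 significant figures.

1 mi² = 4.01449 × 10^9 in².
0.02360 × 4.01449 × 10^9 ≈ 9.474 × 10^7 in².

9.474 × 10^7 square inches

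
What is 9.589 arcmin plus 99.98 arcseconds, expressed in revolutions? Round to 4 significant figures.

0.0005211 revolutions

9.589 arcmin = 0.000443935 rev and 99.98 arcsec = 7.71451e-5 rev.
0.000443935 + 7.71451e-5 ≈ 0.0005211 rev.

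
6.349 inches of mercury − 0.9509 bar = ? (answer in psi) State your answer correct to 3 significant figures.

6.349 inHg = 3.11834 psi and 0.9509 bar = 13.7916 psi.
3.11834 − 13.7916 ≈ -10.7 psi.

-10.7 pounds per square inch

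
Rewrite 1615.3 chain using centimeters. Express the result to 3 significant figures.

3.25 × 10^6 centimeters

1 chain = 2011.68 cm.
So 1615.3 × 2011.68 ≈ 3.25 × 10^6 cm.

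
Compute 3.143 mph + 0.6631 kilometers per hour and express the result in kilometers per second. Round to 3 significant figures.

3.143 mph = 0.00140505 km/s and 0.6631 km/h = 0.000184194 km/s.
0.00140505 + 0.000184194 ≈ 0.00159 km/s.

0.00159 km/s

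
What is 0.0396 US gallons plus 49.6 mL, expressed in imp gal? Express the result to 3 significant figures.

0.0439 imp gal

0.0396 US gal = 0.0329739 imp gal and 49.6 mL = 0.0109105 imp gal.
0.0329739 + 0.0109105 ≈ 0.0439 imp gal.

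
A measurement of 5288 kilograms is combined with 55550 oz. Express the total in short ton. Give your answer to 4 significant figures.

7.565 short ton

5288 kg = 5.82902 short ton and 55550 oz = 1.73594 short ton.
5.82902 + 1.73594 ≈ 7.565 short ton.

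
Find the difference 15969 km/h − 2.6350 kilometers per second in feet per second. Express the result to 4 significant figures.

5908 ft/s

15969 km/h = 14553.3 ft/s and 2.6350 km/s = 8645.01 ft/s.
14553.3 − 8645.01 ≈ 5908 ft/s.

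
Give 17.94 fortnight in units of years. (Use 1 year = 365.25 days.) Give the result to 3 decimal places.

1 fortnight = 0.0383299 yr.
Then 17.94 × 0.0383299 ≈ 0.688 yr.

0.688 yr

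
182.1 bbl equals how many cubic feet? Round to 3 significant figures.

1020 cubic feet

1 bbl = 5.61458 ft³.
182.1 × 5.61458 ≈ 1020 ft³.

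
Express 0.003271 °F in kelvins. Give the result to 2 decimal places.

K = (°F + 459.67) × 5/9.
Applying the formula gives 255.37 K.

255.37 K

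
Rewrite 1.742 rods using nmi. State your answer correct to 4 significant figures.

0.004730 nautical miles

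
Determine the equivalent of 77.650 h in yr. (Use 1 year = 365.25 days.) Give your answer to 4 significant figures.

1 h = 0.000114077 years.
77.650 × 0.000114077 ≈ 0.008858 yr.

0.008858 yr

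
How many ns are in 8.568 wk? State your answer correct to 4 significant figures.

5.182 × 10^15 nanoseconds

1 wk = 6.04800 × 10^14 nanoseconds.
Thus 8.568 × 6.04800 × 10^14 ≈ 5.182 × 10^15 ns.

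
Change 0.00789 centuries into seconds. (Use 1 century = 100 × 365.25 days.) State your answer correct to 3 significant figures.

2.49 × 10^7 s

1 century = 3.15576 × 10^9 seconds.
Thus 0.00789 × 3.15576 × 10^9 ≈ 2.49 × 10^7 s.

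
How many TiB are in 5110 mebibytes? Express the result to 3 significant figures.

0.00487 TiB

1 mebibyte = 9.53674 × 10^-7 tebibytes.
Then 5110 × 9.53674 × 10^-7 ≈ 0.00487 TiB.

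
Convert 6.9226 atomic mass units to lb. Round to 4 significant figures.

1 atomic mass unit = 3.66086e-27 lb.
Thus 6.9226 × 3.66086e-27 ≈ 2.534e-26 lb.

2.534e-26 lb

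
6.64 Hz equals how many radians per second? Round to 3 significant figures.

41.7 radians per second

1 hertz = 6.28319 radians per second.
6.64 × 6.28319 ≈ 41.7 rad/s.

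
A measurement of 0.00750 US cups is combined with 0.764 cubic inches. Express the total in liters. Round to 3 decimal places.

0.014 L

0.00750 US cup = 0.00177441 L and 0.764 in³ = 0.0125197 L.
0.00177441 + 0.0125197 ≈ 0.014 L.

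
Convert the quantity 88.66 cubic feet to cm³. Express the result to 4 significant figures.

2.511 × 10^6 cubic centimeters

1 ft³ = 28316.8 cm³.
So 88.66 × 28316.8 ≈ 2.511 × 10^6 cm³.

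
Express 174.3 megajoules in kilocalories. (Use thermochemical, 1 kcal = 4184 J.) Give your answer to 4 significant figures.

1 MJ = 239.006 kcal.
Then 174.3 × 239.006 ≈ 41660 kcal.

41660 kilocalories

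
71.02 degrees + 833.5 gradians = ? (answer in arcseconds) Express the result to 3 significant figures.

2.96e+6 arcseconds

71.02 ° = 255672 arcsec and 833.5 grad = 2.70054e+6 arcsec.
255672 + 2.70054e+6 ≈ 2.96e+6 arcsec.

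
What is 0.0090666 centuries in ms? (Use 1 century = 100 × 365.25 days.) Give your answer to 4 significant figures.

1 century = 3.15576 × 10^12 ms.
Then 0.0090666 × 3.15576 × 10^12 ≈ 2.861 × 10^10 ms.

2.861 × 10^10 ms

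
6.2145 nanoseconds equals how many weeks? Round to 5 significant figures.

1 nanosecond = 1.65344 × 10^-15 weeks.
Thus 6.2145 × 1.65344 × 10^-15 ≈ 1.0275 × 10^-14 wk.

1.0275 × 10^-14 wk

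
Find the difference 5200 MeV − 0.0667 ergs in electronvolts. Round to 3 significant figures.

5200 MeV = 5.20000 × 10^9 eV and 0.0667 erg = 4.16309 × 10^10 eV.
5.20000 × 10^9 − 4.16309 × 10^10 ≈ -3.64 × 10^10 eV.

-3.64 × 10^10 eV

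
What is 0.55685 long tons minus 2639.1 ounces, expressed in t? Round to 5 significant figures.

0.49097 t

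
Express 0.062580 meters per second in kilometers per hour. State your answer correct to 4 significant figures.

0.2253 km/h

1 meter per second = 3.60000 kilometers per hour.
So 0.062580 × 3.60000 ≈ 0.2253 km/h.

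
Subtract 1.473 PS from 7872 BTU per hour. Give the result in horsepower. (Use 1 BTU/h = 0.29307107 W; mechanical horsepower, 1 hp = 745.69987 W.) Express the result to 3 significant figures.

7872 BTU/h = 3.09381 hp and 1.473 PS = 1.45285 hp.
3.09381 − 1.45285 ≈ 1.64 hp.

1.64 hp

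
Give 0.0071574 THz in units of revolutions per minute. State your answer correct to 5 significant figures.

1 THz = 6.00000e+13 revolutions per minute.
0.0071574 × 6.00000e+13 ≈ 4.2944e+11 rpm.

4.2944e+11 revolutions per minute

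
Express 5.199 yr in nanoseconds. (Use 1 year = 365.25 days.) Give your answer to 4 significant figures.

1.641 × 10^17 nanoseconds

1 yr = 3.15576 × 10^16 ns.
Then 5.199 × 3.15576 × 10^16 ≈ 1.641 × 10^17 ns.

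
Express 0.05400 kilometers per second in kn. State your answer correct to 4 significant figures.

105.0 kn

1 km/s = 1943.84 knots.
Thus 0.05400 × 1943.84 ≈ 105.0 kn.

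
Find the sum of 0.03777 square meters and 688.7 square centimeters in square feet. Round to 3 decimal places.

1.148 ft²

0.03777 m² = 0.406553 ft² and 688.7 cm² = 0.741311 ft².
0.406553 + 0.741311 ≈ 1.148 ft².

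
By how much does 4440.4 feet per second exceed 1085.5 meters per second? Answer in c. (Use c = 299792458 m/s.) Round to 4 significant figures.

4440.4 ft/s = 4.51457 × 10^-6 c and 1085.5 m/s = 3.62084 × 10^-6 c.
4.51457 × 10^-6 − 3.62084 × 10^-6 ≈ 8.937 × 10^-7 c.

8.937 × 10^-7 c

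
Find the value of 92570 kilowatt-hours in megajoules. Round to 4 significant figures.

1 kWh = 3.60000 megajoules.
Then 92570 × 3.60000 ≈ 333300 MJ.

333300 MJ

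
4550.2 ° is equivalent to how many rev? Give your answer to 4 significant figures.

12.64 rev

1 ° = 0.00277778 rev.
Then 4550.2 × 0.00277778 ≈ 12.64 rev.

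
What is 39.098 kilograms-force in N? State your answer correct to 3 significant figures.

383 N

1 kgf = 9.80665 newtons.
So 39.098 × 9.80665 ≈ 383 N.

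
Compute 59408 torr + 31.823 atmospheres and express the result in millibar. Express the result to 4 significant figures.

59408 torr = 79204.2 mbar and 31.823 atm = 32244.7 mbar.
79204.2 + 32244.7 ≈ 111400 mbar.

111400 mbar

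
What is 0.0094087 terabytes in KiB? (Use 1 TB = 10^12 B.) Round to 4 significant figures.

9.188e+6 kibibytes

1 TB = 9.765625e+8 kibibytes.
Thus 0.0094087 × 9.765625e+8 ≈ 9.188e+6 KiB.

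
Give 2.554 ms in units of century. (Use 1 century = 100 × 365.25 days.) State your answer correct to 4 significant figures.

8.093e-13 centuries

1 ms = 3.16881e-13 century.
2.554 × 3.16881e-13 ≈ 8.093e-13 century.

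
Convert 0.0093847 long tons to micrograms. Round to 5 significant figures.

1 long ton = 1.01605e+12 micrograms.
Then 0.0093847 × 1.01605e+12 ≈ 9.5353e+9 μg.

9.5353e+9 micrograms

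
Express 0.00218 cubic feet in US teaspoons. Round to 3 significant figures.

12.5 US tsp

1 ft³ = 5745.04 US teaspoons.
0.00218 × 5745.04 ≈ 12.5 US tsp.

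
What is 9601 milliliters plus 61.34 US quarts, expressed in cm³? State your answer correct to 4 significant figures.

9601 mL = 9601.00 cm³ and 61.34 US qt = 58049.3 cm³.
9601.00 + 58049.3 ≈ 67650 cm³.

67650 cubic centimeters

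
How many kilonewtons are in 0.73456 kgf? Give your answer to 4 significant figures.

0.007204 kN

1 kilogram-force = 0.00980665 kilonewtons.
So 0.73456 × 0.00980665 ≈ 0.007204 kN.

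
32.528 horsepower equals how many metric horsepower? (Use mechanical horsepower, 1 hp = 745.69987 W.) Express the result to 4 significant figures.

1 hp = 1.01387 metric horsepower.
32.528 × 1.01387 ≈ 32.98 PS.

32.98 PS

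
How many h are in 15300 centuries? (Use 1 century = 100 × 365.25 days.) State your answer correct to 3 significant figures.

1 century = 876600 hours.
Then 15300 × 876600 ≈ 1.34e+10 h.

1.34e+10 h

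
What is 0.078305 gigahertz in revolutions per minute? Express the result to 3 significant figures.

4.70e+9 rpm

1 GHz = 6.00000e+10 rpm.
0.078305 × 6.00000e+10 ≈ 4.70e+9 rpm.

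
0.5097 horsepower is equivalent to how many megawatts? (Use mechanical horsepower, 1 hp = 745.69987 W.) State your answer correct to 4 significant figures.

1 horsepower = 0.000745700 MW.
0.5097 × 0.000745700 ≈ 0.0003801 MW.

0.0003801 megawatts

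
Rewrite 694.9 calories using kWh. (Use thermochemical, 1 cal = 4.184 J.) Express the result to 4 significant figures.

0.0008076 kWh

1 cal = 1.16222 × 10^-6 kWh.
Then 694.9 × 1.16222 × 10^-6 ≈ 0.0008076 kWh.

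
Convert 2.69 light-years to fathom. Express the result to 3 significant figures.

1 light-year = 5.17319e+15 fathoms.
2.69 × 5.17319e+15 ≈ 1.39e+16 fathom.

1.39e+16 fathom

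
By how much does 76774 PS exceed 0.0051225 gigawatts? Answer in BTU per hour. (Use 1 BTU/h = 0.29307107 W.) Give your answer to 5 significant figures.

1.7520 × 10^8 BTU/h

76774 PS = 1.92674 × 10^8 BTU/h and 0.0051225 GW = 1.74787 × 10^7 BTU/h.
1.92674 × 10^8 − 1.74787 × 10^7 ≈ 1.7520 × 10^8 BTU/h.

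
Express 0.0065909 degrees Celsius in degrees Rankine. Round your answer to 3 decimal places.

491.682 degrees Rankine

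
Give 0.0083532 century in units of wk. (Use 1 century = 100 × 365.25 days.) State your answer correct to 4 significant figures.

1 century = 5217.86 weeks.
0.0083532 × 5217.86 ≈ 43.59 wk.

43.59 wk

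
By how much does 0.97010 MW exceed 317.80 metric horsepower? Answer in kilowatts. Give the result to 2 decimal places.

0.97010 MW = 970.100 kW and 317.80 PS = 233.742 kW.
970.100 − 233.742 ≈ 736.36 kW.

736.36 kW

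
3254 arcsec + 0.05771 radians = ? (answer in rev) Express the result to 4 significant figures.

0.01170 rev

3254 arcsec = 0.00251080 rev and 0.05771 rad = 0.00918483 rev.
0.00251080 + 0.00918483 ≈ 0.01170 rev.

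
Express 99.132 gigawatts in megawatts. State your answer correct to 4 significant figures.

1 gigawatt = 1000.00 MW.
Then 99.132 × 1000.00 ≈ 99130 MW.

99130 MW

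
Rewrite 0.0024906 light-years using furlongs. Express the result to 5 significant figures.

1 light-year = 4.70290 × 10^13 furlong.
0.0024906 × 4.70290 × 10^13 ≈ 1.1713 × 10^11 furlong.

1.1713 × 10^11 furlong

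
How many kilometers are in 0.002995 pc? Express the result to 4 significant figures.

9.242e+10 kilometers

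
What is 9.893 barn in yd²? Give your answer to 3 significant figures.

1 barn = 1.19599e-28 square yards.
9.893 × 1.19599e-28 ≈ 1.18e-27 yd².

1.18e-27 square yards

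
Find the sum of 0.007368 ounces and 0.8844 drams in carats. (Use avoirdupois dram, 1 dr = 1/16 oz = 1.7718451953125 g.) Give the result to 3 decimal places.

8.879 ct

0.007368 oz = 1.044396 ct and 0.8844 dr = 7.835099 ct.
1.044396 + 7.835099 ≈ 8.879 ct.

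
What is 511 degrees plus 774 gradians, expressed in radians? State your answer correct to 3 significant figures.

21.1 radians

511 ° = 8.91863 rad and 774 grad = 12.1580 rad.
8.91863 + 12.1580 ≈ 21.1 rad.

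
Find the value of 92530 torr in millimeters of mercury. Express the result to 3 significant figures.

92500 mmHg

1 torr = 1.00000 mmHg.
Thus 92530 × 1.00000 ≈ 92500 mmHg.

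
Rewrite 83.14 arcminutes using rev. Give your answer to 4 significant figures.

1 arcminute = 4.62963e-5 revolutions.
Then 83.14 × 4.62963e-5 ≈ 0.003849 rev.

0.003849 rev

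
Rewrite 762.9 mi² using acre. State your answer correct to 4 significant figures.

488300 acre

1 square mile = 640.000 acre.
Thus 762.9 × 640.000 ≈ 488300 acre.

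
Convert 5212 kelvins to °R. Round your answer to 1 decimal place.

°R = K × 9/5.
Applying the formula gives 9381.6 °R.

9381.6 °R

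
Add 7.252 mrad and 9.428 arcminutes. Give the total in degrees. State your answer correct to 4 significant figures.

0.5726 °

7.252 mrad = 0.415509 ° and 9.428 arcmin = 0.157133 °.
0.415509 + 0.157133 ≈ 0.5726 °.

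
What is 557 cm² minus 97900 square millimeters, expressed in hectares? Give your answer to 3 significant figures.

-4.22e-6 ha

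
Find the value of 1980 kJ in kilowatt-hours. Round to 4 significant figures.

0.5500 kWh

1 kilojoule = 0.000277778 kilowatt-hours.
1980 × 0.000277778 ≈ 0.5500 kWh.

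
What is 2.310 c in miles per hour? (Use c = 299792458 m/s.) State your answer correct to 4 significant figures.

1.549 × 10^9 mph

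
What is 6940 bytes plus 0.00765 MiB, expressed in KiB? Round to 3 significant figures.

14.6 KiB

6940 B = 6.77734 KiB and 0.00765 MiB = 7.83360 KiB.
6.77734 + 7.83360 ≈ 14.6 KiB.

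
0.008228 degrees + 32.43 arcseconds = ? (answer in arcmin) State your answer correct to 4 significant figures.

1.034 arcmin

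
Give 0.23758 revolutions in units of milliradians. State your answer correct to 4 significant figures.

1 rev = 6283.19 milliradians.
0.23758 × 6283.19 ≈ 1493 mrad.

1493 milliradians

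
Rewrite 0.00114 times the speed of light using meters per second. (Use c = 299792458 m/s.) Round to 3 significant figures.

342000 m/s

1 c = 2.99792 × 10^8 m/s.
Thus 0.00114 × 2.99792 × 10^8 ≈ 342000 m/s.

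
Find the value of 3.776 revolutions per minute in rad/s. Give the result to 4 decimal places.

0.3954 rad/s

1 revolution per minute = 0.104720 rad/s.
So 3.776 × 0.104720 ≈ 0.3954 rad/s.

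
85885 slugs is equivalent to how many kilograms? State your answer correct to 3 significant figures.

1 slug = 14.5939 kilograms.
Thus 85885 × 14.5939 ≈ 1.25 × 10^6 kg.

1.25 × 10^6 kilograms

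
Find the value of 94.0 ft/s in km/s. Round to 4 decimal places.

1 foot per second = 0.000304800 km/s.
94.0 × 0.000304800 ≈ 0.0287 km/s.

0.0287 km/s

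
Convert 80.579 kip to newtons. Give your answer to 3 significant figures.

358000 N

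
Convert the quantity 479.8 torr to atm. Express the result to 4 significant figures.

1 torr = 0.00131579 atmospheres.
So 479.8 × 0.00131579 ≈ 0.6313 atm.

0.6313 atm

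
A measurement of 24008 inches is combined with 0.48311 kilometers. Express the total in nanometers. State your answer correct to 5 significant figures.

24008 in = 6.09803 × 10^11 nm and 0.48311 km = 4.83110 × 10^11 nm.
6.09803 × 10^11 + 4.83110 × 10^11 ≈ 1.0929 × 10^12 nm.

1.0929 × 10^12 nm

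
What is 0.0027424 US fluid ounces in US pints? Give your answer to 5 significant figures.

0.00017140 US pt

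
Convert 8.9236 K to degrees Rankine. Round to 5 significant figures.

16.062 °R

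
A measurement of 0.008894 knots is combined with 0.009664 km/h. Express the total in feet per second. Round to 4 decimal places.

0.008894 kn = 0.0150114 ft/s and 0.009664 km/h = 0.00880723 ft/s.
0.0150114 + 0.00880723 ≈ 0.0238 ft/s.

0.0238 feet per second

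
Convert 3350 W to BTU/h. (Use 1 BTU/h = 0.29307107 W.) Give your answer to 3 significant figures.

11400 BTU per hour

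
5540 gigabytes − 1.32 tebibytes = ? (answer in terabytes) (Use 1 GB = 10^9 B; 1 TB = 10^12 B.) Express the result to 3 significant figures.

4.09 terabytes

5540 GB = 5.54000 TB and 1.32 TiB = 1.45136 TB.
5.54000 − 1.45136 ≈ 4.09 TB.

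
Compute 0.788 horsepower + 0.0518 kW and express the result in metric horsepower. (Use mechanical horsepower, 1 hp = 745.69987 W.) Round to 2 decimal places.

0.788 hp = 0.798929 PS and 0.0518 kW = 0.0704284 PS.
0.798929 + 0.0704284 ≈ 0.87 PS.

0.87 metric horsepower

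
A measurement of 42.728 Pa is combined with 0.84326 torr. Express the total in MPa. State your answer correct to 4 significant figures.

42.728 Pa = 4.27280 × 10^-5 MPa and 0.84326 torr = 0.000112425 MPa.
4.27280 × 10^-5 + 0.000112425 ≈ 0.0001552 MPa.

0.0001552 MPa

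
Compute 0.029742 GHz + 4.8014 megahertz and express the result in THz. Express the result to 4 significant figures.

3.454 × 10^-5 THz

0.029742 GHz = 2.97420 × 10^-5 THz and 4.8014 MHz = 4.80140 × 10^-6 THz.
2.97420 × 10^-5 + 4.80140 × 10^-6 ≈ 3.454 × 10^-5 THz.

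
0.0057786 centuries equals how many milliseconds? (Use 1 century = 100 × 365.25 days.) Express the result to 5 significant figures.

1 century = 3.15576 × 10^12 ms.
So 0.0057786 × 3.15576 × 10^12 ≈ 1.8236 × 10^10 ms.

1.8236 × 10^10 milliseconds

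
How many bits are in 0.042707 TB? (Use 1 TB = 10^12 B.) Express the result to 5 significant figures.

3.4166e+11 bits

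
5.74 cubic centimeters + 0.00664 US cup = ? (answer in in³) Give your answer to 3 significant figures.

5.74 cm³ = 0.350276 in³ and 0.00664 US cup = 0.0958650 in³.
0.350276 + 0.0958650 ≈ 0.446 in³.

0.446 in³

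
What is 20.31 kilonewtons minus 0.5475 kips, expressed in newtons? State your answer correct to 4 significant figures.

17870 N

20.31 kN = 20310.0 N and 0.5475 kip = 2435.40 N.
20310.0 − 2435.40 ≈ 17870 N.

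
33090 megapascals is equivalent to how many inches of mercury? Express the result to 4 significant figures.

9.771 × 10^6 inHg

1 megapascal = 295.300 inHg.
33090 × 295.300 ≈ 9.771 × 10^6 inHg.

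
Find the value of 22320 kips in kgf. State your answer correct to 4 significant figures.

1.012e+7 kgf

1 kip = 453.592 kilograms-force.
22320 × 453.592 ≈ 1.012e+7 kgf.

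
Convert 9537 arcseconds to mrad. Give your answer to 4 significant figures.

46.24 milliradians

1 arcsec = 0.00484814 mrad.
Thus 9537 × 0.00484814 ≈ 46.24 mrad.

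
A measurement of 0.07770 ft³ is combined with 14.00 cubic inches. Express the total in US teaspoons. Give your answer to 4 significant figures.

492.9 US tsp

0.07770 ft³ = 446.390 US tsp and 14.00 in³ = 46.5455 US tsp.
446.390 + 46.5455 ≈ 492.9 US tsp.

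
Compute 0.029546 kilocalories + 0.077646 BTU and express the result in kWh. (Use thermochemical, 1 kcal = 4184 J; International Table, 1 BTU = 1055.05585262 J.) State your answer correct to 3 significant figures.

0.029546 kcal = 3.43390e-5 kWh and 0.077646 BTU = 2.27558e-5 kWh.
3.43390e-5 + 2.27558e-5 ≈ 5.71e-5 kWh.

5.71e-5 kWh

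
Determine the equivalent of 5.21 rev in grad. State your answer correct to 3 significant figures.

1 revolution = 400.000 grad.
5.21 × 400.000 ≈ 2080 grad.

2080 gradians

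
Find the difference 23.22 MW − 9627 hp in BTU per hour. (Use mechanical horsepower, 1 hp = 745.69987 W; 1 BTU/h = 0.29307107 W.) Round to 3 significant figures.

23.22 MW = 7.92299 × 10^7 BTU/h and 9627 hp = 2.44953 × 10^7 BTU/h.
7.92299 × 10^7 − 2.44953 × 10^7 ≈ 5.47 × 10^7 BTU/h.

5.47 × 10^7 BTU per hour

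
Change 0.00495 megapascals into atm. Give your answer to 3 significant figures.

1 MPa = 9.86923 atmospheres.
0.00495 × 9.86923 ≈ 0.0489 atm.

0.0489 atm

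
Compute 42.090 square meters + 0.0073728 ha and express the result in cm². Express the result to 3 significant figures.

42.090 m² = 420900 cm² and 0.0073728 ha = 737280 cm².
420900 + 737280 ≈ 1.16 × 10^6 cm².

1.16 × 10^6 cm²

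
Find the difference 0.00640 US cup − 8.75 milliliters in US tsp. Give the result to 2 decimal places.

0.00640 US cup = 0.307200 US tsp and 8.75 mL = 1.77524 US tsp.
0.307200 − 1.77524 ≈ -1.47 US tsp.

-1.47 US tsp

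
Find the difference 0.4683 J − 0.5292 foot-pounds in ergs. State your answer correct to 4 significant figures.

0.4683 J = 4.68300 × 10^6 erg and 0.5292 ft·lbf = 7.17499 × 10^6 erg.
4.68300 × 10^6 − 7.17499 × 10^6 ≈ -2.492 × 10^6 erg.

-2.492 × 10^6 erg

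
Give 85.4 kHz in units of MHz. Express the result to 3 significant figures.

1 kHz = 0.00100000 MHz.
Then 85.4 × 0.00100000 ≈ 0.0854 MHz.

0.0854 megahertz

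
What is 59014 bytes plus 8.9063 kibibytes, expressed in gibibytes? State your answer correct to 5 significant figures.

59014 B = 5.49611 × 10^-5 GiB and 8.9063 KiB = 8.49371 × 10^-6 GiB.
5.49611 × 10^-5 + 8.49371 × 10^-6 ≈ 6.3455 × 10^-5 GiB.

6.3455 × 10^-5 GiB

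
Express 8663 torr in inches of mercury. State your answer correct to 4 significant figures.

341.1 inHg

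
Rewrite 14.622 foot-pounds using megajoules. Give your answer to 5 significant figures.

1.9825 × 10^-5 MJ

1 ft·lbf = 1.35582 × 10^-6 megajoules.
Thus 14.622 × 1.35582 × 10^-6 ≈ 1.9825 × 10^-5 MJ.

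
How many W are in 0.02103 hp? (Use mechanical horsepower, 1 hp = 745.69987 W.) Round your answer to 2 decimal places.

15.68 watts

1 horsepower = 745.700 W.
0.02103 × 745.700 ≈ 15.68 W.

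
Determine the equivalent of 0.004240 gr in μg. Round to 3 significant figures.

1 grain = 64798.9 μg.
Thus 0.004240 × 64798.9 ≈ 275 μg.

275 micrograms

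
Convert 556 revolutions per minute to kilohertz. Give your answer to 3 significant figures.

0.00927 kHz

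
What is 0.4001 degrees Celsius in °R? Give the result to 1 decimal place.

°R = (°C + 273.15) × 9/5.
Applying the formula gives 492.4 °R.

492.4 °R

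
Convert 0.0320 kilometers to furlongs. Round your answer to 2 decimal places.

0.16 furlongs

1 kilometer = 4.97097 furlong.
Thus 0.0320 × 4.97097 ≈ 0.16 furlong.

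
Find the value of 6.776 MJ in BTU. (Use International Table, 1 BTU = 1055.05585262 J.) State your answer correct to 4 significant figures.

1 megajoule = 947.817 BTU.
6.776 × 947.817 ≈ 6422 BTU.

6422 British thermal units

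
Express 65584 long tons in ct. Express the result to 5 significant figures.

1 long ton = 5.08023 × 10^6 ct.
Then 65584 × 5.08023 × 10^6 ≈ 3.3318 × 10^11 ct.

3.3318 × 10^11 carats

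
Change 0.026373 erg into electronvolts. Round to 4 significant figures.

1.646e+10 electronvolts

1 erg = 6.24151e+11 eV.
Then 0.026373 × 6.24151e+11 ≈ 1.646e+10 eV.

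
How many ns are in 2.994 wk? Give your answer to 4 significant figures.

1.811e+15 nanoseconds

1 wk = 6.04800e+14 ns.
So 2.994 × 6.04800e+14 ≈ 1.811e+15 ns.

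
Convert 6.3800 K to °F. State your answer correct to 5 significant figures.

-448.19 °F

K = (°F + 459.67) × 5/9.
Applying the formula gives -448.19 °F.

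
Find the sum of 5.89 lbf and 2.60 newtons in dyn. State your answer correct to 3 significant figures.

2.88e+6 dyn

5.89 lbf = 2.62000e+6 dyn and 2.60 N = 260000 dyn.
2.62000e+6 + 260000 ≈ 2.88e+6 dyn.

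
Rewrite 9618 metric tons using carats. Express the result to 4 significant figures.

4.809 × 10^10 ct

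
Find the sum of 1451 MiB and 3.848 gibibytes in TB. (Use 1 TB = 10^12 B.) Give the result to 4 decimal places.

0.0057 TB

1451 MiB = 0.00152148 TB and 3.848 GiB = 0.00413176 TB.
0.00152148 + 0.00413176 ≈ 0.0057 TB.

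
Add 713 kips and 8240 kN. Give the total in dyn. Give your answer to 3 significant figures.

1.14 × 10^12 dynes

713 kip = 3.17158 × 10^11 dyn and 8240 kN = 8.24000 × 10^11 dyn.
3.17158 × 10^11 + 8.24000 × 10^11 ≈ 1.14 × 10^12 dyn.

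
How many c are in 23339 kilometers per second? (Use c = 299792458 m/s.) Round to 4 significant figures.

1 km/s = 3.33564e-6 c.
So 23339 × 3.33564e-6 ≈ 0.07785 c.

0.07785 c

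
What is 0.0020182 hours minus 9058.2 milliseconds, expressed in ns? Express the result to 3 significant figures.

-1.79 × 10^9 nanoseconds

0.0020182 h = 7.26552 × 10^9 ns and 9058.2 ms = 9.05820 × 10^9 ns.
7.26552 × 10^9 − 9.05820 × 10^9 ≈ -1.79 × 10^9 ns.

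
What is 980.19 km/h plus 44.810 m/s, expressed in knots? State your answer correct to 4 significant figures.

616.4 kn

980.19 km/h = 529.260 kn and 44.810 m/s = 87.1037 kn.
529.260 + 87.1037 ≈ 616.4 kn.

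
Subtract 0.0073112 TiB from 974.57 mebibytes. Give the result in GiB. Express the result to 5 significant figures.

974.57 MiB = 0.951729 GiB and 0.0073112 TiB = 7.48667 GiB.
0.951729 − 7.48667 ≈ -6.5349 GiB.

-6.5349 GiB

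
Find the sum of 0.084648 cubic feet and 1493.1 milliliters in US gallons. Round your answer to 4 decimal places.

1.0276 US gallons

0.084648 ft³ = 0.633211 US gal and 1493.1 mL = 0.394435 US gal.
0.633211 + 0.394435 ≈ 1.0276 US gal.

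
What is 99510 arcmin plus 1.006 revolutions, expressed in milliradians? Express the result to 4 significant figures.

35270 milliradians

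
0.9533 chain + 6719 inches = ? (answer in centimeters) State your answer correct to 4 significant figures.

18980 cm

0.9533 chain = 1917.73 cm and 6719 in = 17066.3 cm.
1917.73 + 17066.3 ≈ 18980 cm.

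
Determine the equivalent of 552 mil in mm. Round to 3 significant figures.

1 mil = 0.0254000 millimeters.
552 × 0.0254000 ≈ 14.0 mm.

14.0 mm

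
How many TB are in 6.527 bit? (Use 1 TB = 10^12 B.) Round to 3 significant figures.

8.16 × 10^-13 TB

1 bit = 1.25000 × 10^-13 TB.
6.527 × 1.25000 × 10^-13 ≈ 8.16 × 10^-13 TB.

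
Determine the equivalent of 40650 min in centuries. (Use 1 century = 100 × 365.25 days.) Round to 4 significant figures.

1 minute = 1.90129e-8 century.
Thus 40650 × 1.90129e-8 ≈ 0.0007729 century.

0.0007729 centuries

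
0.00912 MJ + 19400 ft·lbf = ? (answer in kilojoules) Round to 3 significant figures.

35.4 kJ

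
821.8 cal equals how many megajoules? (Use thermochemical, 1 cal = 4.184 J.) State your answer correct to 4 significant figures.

0.003438 MJ

1 cal = 4.18400 × 10^-6 megajoules.
So 821.8 × 4.18400 × 10^-6 ≈ 0.003438 MJ.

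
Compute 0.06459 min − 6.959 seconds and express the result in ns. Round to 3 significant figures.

-3.08 × 10^9 ns

0.06459 min = 3.87540 × 10^9 ns and 6.959 s = 6.95900 × 10^9 ns.
3.87540 × 10^9 − 6.95900 × 10^9 ≈ -3.08 × 10^9 ns.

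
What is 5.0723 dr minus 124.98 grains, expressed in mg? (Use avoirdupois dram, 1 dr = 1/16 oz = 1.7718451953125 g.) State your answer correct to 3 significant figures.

889 milligrams

5.0723 dr = 8987.33 mg and 124.98 gr = 8098.57 mg.
8987.33 − 8098.57 ≈ 889 mg.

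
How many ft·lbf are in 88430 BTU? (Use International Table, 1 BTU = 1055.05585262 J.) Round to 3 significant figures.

1 British thermal unit = 778.169 foot-pounds.
So 88430 × 778.169 ≈ 6.88e+7 ft·lbf.

6.88e+7 ft·lbf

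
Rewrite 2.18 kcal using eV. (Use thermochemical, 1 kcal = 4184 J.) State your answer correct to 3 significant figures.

5.69 × 10^22 electronvolts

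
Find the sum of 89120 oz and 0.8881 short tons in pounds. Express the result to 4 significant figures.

7346 lb

89120 oz = 5570.00 lb and 0.8881 short ton = 1776.20 lb.
5570.00 + 1776.20 ≈ 7346 lb.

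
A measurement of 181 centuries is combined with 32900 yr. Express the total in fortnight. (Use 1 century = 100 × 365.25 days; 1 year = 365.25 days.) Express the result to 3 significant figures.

1.33e+6 fortnight

181 century = 472216.1 fortnight and 32900 yr = 858337.5 fortnight.
472216.1 + 858337.5 ≈ 1.33e+6 fortnight.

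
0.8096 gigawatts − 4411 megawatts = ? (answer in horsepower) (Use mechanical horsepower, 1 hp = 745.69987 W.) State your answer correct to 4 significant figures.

-4.830e+6 horsepower

0.8096 GW = 1.08569e+6 hp and 4411 MW = 5.91525e+6 hp.
1.08569e+6 − 5.91525e+6 ≈ -4.830e+6 hp.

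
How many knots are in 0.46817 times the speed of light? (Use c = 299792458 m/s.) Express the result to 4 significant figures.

2.728 × 10^8 kn

1 c = 5.82750 × 10^8 kn.
So 0.46817 × 5.82750 × 10^8 ≈ 2.728 × 10^8 kn.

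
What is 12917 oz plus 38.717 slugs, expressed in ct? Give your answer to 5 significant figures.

4.6561e+6 ct

12917 oz = 1.83095e+6 ct and 38.717 slug = 2.82516e+6 ct.
1.83095e+6 + 2.82516e+6 ≈ 4.6561e+6 ct.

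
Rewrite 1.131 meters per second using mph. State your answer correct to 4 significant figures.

2.530 miles per hour

1 m/s = 2.23694 mph.
1.131 × 2.23694 ≈ 2.530 mph.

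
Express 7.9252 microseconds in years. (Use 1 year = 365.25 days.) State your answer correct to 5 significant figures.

2.5113e-13 years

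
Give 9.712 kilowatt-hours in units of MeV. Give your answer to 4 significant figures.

1 kilowatt-hour = 2.24694 × 10^19 MeV.
Then 9.712 × 2.24694 × 10^19 ≈ 2.182 × 10^20 MeV.

2.182 × 10^20 megaelectronvolts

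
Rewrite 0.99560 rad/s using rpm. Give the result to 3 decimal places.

9.507 rpm

1 radian per second = 9.54930 rpm.
Then 0.99560 × 9.54930 ≈ 9.507 rpm.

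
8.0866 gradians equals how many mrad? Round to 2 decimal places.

1 gradian = 15.7080 milliradians.
Then 8.0866 × 15.7080 ≈ 127.02 mrad.

127.02 mrad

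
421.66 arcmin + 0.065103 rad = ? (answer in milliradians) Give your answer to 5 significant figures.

421.66 arcmin = 122.656 mrad and 0.065103 rad = 65.1030 mrad.
122.656 + 65.1030 ≈ 187.76 mrad.

187.76 mrad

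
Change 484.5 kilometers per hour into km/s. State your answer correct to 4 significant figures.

0.1346 kilometers per second

1 kilometer per hour = 0.000277778 km/s.
484.5 × 0.000277778 ≈ 0.1346 km/s.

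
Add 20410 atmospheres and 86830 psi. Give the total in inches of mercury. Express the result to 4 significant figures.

20410 atm = 610693 inHg and 86830 psi = 176788 inHg.
610693 + 176788 ≈ 787500 inHg.

787500 inHg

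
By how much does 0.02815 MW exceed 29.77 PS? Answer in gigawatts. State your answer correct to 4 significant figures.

0.02815 MW = 2.81500 × 10^-5 GW and 29.77 PS = 2.18958 × 10^-5 GW.
2.81500 × 10^-5 − 2.18958 × 10^-5 ≈ 6.254 × 10^-6 GW.

6.254 × 10^-6 GW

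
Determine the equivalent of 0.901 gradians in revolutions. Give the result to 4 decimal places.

1 grad = 0.00250000 rev.
Thus 0.901 × 0.00250000 ≈ 0.0023 rev.

0.0023 rev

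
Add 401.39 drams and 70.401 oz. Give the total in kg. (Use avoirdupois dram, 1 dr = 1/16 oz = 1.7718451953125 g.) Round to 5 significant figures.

2.7070 kilograms

401.39 dr = 0.711201 kg and 70.401 oz = 1.99583 kg.
0.711201 + 1.99583 ≈ 2.7070 kg.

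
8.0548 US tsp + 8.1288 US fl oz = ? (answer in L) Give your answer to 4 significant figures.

0.2801 liters

8.0548 US tsp = 0.0397015 L and 8.1288 US fl oz = 0.240397 L.
0.0397015 + 0.240397 ≈ 0.2801 L.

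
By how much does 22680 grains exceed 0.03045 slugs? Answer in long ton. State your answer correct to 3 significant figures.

0.00101 long ton

22680 gr = 0.00144643 long ton and 0.03045 slug = 0.000437366 long ton.
0.00144643 − 0.000437366 ≈ 0.00101 long ton.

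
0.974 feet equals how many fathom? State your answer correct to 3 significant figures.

0.162 fathom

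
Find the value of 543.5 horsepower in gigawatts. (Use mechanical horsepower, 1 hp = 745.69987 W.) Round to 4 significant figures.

0.0004053 GW

1 hp = 7.45700 × 10^-7 gigawatts.
So 543.5 × 7.45700 × 10^-7 ≈ 0.0004053 GW.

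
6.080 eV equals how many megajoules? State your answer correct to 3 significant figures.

1 eV = 1.60218e-25 MJ.
6.080 × 1.60218e-25 ≈ 9.74e-25 MJ.

9.74e-25 megajoules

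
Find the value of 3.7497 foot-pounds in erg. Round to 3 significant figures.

5.08 × 10^7 ergs

1 ft·lbf = 1.35582 × 10^7 ergs.
Then 3.7497 × 1.35582 × 10^7 ≈ 5.08 × 10^7 erg.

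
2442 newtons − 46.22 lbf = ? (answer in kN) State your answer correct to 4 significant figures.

2.236 kN

2442 N = 2.44200 kN and 46.22 lbf = 0.205597 kN.
2.44200 − 0.205597 ≈ 2.236 kN.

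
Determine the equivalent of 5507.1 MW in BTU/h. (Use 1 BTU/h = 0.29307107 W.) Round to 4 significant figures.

1.879 × 10^10 BTU/h

1 megawatt = 3.41214 × 10^6 BTU/h.
5507.1 × 3.41214 × 10^6 ≈ 1.879 × 10^10 BTU/h.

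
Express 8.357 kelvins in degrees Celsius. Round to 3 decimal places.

K = °C + 273.15.
Applying the formula gives -264.793 °C.

-264.793 °C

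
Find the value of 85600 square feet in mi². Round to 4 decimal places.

0.0031 square miles

1 square foot = 3.58701e-8 square miles.
So 85600 × 3.58701e-8 ≈ 0.0031 mi².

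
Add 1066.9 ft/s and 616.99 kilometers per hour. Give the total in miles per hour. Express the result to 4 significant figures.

1111 mph

1066.9 ft/s = 727.432 mph and 616.99 km/h = 383.380 mph.
727.432 + 383.380 ≈ 1111 mph.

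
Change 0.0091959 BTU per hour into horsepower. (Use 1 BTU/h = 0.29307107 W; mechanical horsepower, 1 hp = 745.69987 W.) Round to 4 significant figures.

1 BTU per hour = 0.000393015 hp.
Thus 0.0091959 × 0.000393015 ≈ 3.614 × 10^-6 hp.

3.614 × 10^-6 hp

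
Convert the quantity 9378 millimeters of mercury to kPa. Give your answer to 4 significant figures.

1250 kilopascals

1 millimeter of mercury = 0.133322 kPa.
Thus 9378 × 0.133322 ≈ 1250 kPa.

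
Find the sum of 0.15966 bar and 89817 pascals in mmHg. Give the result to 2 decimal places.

793.44 millimeters of mercury

0.15966 bar = 119.755 mmHg and 89817 Pa = 673.683 mmHg.
119.755 + 673.683 ≈ 793.44 mmHg.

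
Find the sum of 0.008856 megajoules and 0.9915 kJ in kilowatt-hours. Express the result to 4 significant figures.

0.008856 MJ = 0.00246000 kWh and 0.9915 kJ = 0.000275417 kWh.
0.00246000 + 0.000275417 ≈ 0.002735 kWh.

0.002735 kWh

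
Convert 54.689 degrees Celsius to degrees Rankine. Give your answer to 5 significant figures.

°R = (°C + 273.15) × 9/5.
Applying the formula gives 590.11 °R.

590.11 °R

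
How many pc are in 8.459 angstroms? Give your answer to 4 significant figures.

1 Å = 3.24078 × 10^-27 pc.
So 8.459 × 3.24078 × 10^-27 ≈ 2.741 × 10^-26 pc.

2.741 × 10^-26 parsecs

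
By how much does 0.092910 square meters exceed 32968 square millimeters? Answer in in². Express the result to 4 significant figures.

92.91 in²

0.092910 m² = 144.011 in² and 32968 mm² = 51.1005 in².
144.011 − 51.1005 ≈ 92.91 in².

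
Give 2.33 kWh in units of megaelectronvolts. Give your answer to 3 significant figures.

1 kilowatt-hour = 2.24694 × 10^19 megaelectronvolts.
2.33 × 2.24694 × 10^19 ≈ 5.24 × 10^19 MeV.

5.24 × 10^19 megaelectronvolts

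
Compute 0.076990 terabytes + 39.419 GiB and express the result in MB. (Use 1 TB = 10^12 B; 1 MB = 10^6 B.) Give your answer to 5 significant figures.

119320 megabytes

0.076990 TB = 76990.0 MB and 39.419 GiB = 42325.8 MB.
76990.0 + 42325.8 ≈ 119320 MB.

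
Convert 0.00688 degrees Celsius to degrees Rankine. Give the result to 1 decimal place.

°R = (°C + 273.15) × 9/5.
Applying the formula gives 491.7 °R.

491.7 °R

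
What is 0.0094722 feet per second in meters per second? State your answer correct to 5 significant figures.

1 ft/s = 0.304800 m/s.
0.0094722 × 0.304800 ≈ 0.0028871 m/s.

0.0028871 meters per second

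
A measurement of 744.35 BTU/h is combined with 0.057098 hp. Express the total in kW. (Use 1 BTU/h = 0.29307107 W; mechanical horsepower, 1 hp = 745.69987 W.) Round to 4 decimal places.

744.35 BTU/h = 0.218147 kW and 0.057098 hp = 0.0425780 kW.
0.218147 + 0.0425780 ≈ 0.2607 kW.

0.2607 kW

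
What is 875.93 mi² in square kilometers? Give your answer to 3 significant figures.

2270 km²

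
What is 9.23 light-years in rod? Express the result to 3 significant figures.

1.74e+16 rod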